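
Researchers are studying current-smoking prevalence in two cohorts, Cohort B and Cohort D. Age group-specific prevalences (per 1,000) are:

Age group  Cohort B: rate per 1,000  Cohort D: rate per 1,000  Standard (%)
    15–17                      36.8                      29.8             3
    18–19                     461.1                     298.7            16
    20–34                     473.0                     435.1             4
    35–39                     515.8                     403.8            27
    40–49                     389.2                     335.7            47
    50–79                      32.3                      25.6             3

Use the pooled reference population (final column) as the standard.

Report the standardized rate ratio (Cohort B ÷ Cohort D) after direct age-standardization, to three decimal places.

Standard weights: 0.03, 0.16, 0.04, 0.27, 0.47, 0.03.
Cohort B: 0.0300×36.8 + 0.1600×461.1 + 0.0400×473.0 + 0.2700×515.8 + 0.4700×389.2 + 0.0300×32.3 = 416.9590 per 1,000.
Cohort D: 0.0300×29.8 + 0.1600×298.7 + 0.0400×435.1 + 0.2700×403.8 + 0.4700×335.7 + 0.0300×25.6 = 333.6630 per 1,000.
Ratio = 416.9590 ÷ 333.6630 = 1.24964.

1.250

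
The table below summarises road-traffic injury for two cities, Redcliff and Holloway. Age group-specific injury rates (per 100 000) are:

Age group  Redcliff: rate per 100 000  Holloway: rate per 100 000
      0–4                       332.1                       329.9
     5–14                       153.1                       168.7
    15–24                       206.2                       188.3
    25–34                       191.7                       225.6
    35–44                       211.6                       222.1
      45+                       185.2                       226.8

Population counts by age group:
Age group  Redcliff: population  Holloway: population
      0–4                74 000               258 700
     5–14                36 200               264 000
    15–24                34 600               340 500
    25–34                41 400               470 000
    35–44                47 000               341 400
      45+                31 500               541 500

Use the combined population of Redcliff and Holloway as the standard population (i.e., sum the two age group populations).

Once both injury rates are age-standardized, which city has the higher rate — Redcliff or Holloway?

Combined standard total = 2 480 800; weights = 0.1341, 0.1210, 0.1512, 0.2061, 0.1566, 0.2310.
Redcliff: 0.1341×332.1 + 0.1210×153.1 + 0.1512×206.2 + 0.2061×191.7 + 0.1566×211.6 + 0.2310×185.2 = 209.6648 per 100 000.
Holloway: 0.1341×329.9 + 0.1210×168.7 + 0.1512×188.3 + 0.2061×225.6 + 0.1566×222.1 + 0.2310×226.8 = 226.7916 per 100 000.
The crude rates (230.33 vs 225.02) would put Redcliff higher, but that reflects its age composition; once standardized to a common age structure, Holloway has the higher underlying rate.

Holloway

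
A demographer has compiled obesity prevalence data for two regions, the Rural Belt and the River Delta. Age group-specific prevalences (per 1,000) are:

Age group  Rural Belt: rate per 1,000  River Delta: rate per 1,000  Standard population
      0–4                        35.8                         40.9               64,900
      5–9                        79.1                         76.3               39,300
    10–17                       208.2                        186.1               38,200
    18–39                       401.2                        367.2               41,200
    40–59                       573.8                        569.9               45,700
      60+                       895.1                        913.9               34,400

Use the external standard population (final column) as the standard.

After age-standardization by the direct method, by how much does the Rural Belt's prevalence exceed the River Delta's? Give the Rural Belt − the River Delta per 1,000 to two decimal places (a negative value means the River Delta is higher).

Standard total = 263,700; weights = 0.2461, 0.1490, 0.1449, 0.1562, 0.1733, 0.1305.
The Rural Belt: 0.2461×35.8 + 0.1490×79.1 + 0.1449×208.2 + 0.1562×401.2 + 0.1733×573.8 + 0.1305×895.1 = 329.6505 per 1,000.
The River Delta: 0.2461×40.9 + 0.1490×76.3 + 0.1449×186.1 + 0.1562×367.2 + 0.1733×569.9 + 0.1305×913.9 = 323.7514 per 1,000.
Difference = 329.6505 − 323.7514 = 5.8991.

5.90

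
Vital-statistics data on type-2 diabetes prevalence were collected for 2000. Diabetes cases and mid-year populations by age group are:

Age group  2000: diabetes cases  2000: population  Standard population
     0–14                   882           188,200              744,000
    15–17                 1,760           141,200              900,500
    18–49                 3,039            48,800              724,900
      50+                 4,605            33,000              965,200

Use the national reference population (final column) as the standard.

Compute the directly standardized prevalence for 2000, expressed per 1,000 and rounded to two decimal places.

Age-specific rates per 1,000 for 2000: 4.687, 12.465, 62.275, 139.545.
Standard total = 3,334,600; weights = 0.2231, 0.2700, 0.2174, 0.2895.
Standardized rate: 0.2231×4.687 + 0.2700×12.465 + 0.2174×62.275 + 0.2895×139.545 = 58.3408 per 1,000.

58.34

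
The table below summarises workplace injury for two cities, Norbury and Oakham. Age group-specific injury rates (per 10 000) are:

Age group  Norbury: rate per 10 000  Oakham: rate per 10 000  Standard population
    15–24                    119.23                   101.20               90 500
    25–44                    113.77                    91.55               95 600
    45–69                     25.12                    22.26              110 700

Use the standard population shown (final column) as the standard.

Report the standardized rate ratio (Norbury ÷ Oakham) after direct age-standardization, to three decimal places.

Standard total = 296 800; weights = 0.3049, 0.3221, 0.3730.
Norbury: 0.3049×119.23 + 0.3221×113.77 + 0.3730×25.12 = 82.3703 per 10 000.
Oakham: 0.3049×101.20 + 0.3221×91.55 + 0.3730×22.26 = 68.6488 per 10 000.
Ratio = 82.3703 ÷ 68.6488 = 1.19988.

1.200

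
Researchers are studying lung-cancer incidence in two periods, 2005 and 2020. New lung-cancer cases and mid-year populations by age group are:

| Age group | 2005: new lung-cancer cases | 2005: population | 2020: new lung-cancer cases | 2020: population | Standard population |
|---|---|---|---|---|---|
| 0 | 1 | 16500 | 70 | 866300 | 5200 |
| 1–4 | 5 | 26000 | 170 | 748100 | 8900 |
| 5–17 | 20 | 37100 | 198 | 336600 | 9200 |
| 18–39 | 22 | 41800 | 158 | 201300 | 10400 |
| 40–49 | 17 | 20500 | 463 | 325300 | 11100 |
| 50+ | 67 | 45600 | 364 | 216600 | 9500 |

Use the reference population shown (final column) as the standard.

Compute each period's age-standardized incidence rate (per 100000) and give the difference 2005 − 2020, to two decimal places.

-22.39

Age-specific rates per 100000 for 2005: 6.06, 19.23, 53.91, 52.63, 82.93, 146.93.
For 2020: 8.08, 22.72, 58.82, 78.49, 142.33, 168.05.
Standard total = 54300; weights = 0.0958, 0.1639, 0.1694, 0.1915, 0.2044, 0.1750.
2005: 0.0958×6.06 + 0.1639×19.23 + 0.1694×53.91 + 0.1915×52.63 + 0.2044×82.93 + 0.1750×146.93 = 65.6043 per 100000.
2020: 0.0958×8.08 + 0.1639×22.72 + 0.1694×58.82 + 0.1915×78.49 + 0.2044×142.33 + 0.1750×168.05 = 87.9943 per 100000.
Difference = 65.6043 − 87.9943 = -22.3900.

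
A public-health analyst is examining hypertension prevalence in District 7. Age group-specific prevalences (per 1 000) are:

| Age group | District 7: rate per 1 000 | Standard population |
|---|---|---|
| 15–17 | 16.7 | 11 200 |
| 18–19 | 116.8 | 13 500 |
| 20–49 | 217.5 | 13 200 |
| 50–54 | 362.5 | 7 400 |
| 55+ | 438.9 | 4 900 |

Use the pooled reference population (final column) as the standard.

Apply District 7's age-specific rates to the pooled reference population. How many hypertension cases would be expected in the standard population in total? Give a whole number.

Expected hypertension cases = Σ (standard pop × age-specific rate ÷ 1 000)
= 11 200×16.7/1 000 + 13 500×116.8/1 000 + 13 200×217.5/1 000 + 7 400×362.5/1 000 + 4 900×438.9/1 000
= 187.04 + 1576.80 + 2871.00 + 2682.50 + 2150.61 = 9467.95.

9468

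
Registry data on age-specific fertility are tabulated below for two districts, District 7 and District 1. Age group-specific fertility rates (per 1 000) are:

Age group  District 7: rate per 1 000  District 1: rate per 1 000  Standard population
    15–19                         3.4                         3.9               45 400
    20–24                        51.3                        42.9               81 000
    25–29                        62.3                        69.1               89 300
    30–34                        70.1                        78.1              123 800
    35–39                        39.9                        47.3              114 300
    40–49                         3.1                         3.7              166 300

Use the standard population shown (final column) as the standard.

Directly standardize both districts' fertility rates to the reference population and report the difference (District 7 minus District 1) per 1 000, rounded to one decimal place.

Standard total = 620 100; weights = 0.0732, 0.1306, 0.1440, 0.1996, 0.1843, 0.2682.
District 7: 0.0732×3.4 + 0.1306×51.3 + 0.1440×62.3 + 0.1996×70.1 + 0.1843×39.9 + 0.2682×3.1 = 38.1028 per 1 000.
District 1: 0.0732×3.9 + 0.1306×42.9 + 0.1440×69.1 + 0.1996×78.1 + 0.1843×47.3 + 0.2682×3.7 = 41.1435 per 1 000.
Difference = 38.1028 − 41.1435 = -3.0407.

-3.0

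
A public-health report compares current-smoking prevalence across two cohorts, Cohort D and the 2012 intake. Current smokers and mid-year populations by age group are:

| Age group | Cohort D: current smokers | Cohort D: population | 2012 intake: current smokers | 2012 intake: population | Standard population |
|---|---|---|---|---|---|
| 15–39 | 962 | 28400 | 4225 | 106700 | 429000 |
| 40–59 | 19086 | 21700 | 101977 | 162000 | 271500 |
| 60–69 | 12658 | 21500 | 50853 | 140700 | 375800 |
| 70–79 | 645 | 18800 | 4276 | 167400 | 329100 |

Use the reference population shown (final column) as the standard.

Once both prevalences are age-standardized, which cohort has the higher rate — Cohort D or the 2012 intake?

Cohort D

Age-specific rates per 1000 for Cohort D: 33.873, 879.539, 588.744, 34.309.
For the 2012 intake: 39.597, 629.488, 361.429, 25.544.
Standard total = 1405400; weights = 0.3053, 0.1932, 0.2674, 0.2342.
Cohort D: 0.3053×33.873 + 0.1932×879.539 + 0.2674×588.744 + 0.2342×34.309 = 345.7147 per 1000.
The 2012 intake: 0.3053×39.597 + 0.1932×629.488 + 0.2674×361.429 + 0.2342×25.544 = 236.3201 per 1000.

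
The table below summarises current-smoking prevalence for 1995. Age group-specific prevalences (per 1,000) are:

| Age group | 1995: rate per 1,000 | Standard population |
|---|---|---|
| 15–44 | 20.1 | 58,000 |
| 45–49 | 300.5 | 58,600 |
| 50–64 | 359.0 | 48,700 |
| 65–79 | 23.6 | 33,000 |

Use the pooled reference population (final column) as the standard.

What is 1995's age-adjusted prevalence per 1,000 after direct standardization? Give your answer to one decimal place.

Standard total = 198,300; weights = 0.2925, 0.2955, 0.2456, 0.1664.
Standardized rate: 0.2925×20.1 + 0.2955×300.5 + 0.2456×359.0 + 0.1664×23.6 = 186.7736 per 1,000.

186.8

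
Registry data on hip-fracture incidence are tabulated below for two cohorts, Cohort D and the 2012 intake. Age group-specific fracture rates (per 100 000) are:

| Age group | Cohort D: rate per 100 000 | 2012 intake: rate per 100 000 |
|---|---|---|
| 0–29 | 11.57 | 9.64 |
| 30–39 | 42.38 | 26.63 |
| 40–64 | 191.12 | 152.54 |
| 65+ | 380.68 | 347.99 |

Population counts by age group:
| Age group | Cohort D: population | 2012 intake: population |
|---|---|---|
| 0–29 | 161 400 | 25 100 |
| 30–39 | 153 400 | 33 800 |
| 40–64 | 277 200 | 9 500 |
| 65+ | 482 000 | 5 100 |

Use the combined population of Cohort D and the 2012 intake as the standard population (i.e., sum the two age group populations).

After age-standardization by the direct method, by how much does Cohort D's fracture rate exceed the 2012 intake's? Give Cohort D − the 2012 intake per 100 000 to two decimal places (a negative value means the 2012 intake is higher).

26.40

Combined standard total = 1 147 500; weights = 0.1625, 0.1631, 0.2498, 0.4245.
Cohort D: 0.1625×11.57 + 0.1631×42.38 + 0.2498×191.12 + 0.4245×380.68 = 218.1391 per 100 000.
The 2012 intake: 0.1625×9.64 + 0.1631×26.63 + 0.2498×152.54 + 0.4245×347.99 = 191.7404 per 100 000.
Difference = 218.1391 − 191.7404 = 26.3987.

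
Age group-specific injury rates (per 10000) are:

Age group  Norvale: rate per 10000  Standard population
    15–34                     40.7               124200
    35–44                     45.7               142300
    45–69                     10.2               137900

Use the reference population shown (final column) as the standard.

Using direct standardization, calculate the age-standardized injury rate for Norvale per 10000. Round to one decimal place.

Standard total = 404400; weights = 0.3071, 0.3519, 0.3410.
Standardized rate: 0.3071×40.7 + 0.3519×45.7 + 0.3410×10.2 = 32.0589 per 10000.

32.1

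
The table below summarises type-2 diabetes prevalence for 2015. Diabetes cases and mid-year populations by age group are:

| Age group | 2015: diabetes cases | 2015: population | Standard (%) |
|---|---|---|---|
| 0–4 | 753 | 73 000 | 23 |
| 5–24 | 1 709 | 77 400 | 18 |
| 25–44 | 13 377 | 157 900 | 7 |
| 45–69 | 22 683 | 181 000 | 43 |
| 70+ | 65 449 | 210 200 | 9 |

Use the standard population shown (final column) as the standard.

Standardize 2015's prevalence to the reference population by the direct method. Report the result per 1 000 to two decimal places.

94.19

Age-specific rates per 1 000 for 2015: 10.315, 22.080, 84.718, 125.320, 311.365.
Standard weights: 0.23, 0.18, 0.07, 0.43, 0.09.
Standardized rate: 0.2300×10.315 + 0.1800×22.080 + 0.0700×84.718 + 0.4300×125.320 + 0.0900×311.365 = 94.1878 per 1 000.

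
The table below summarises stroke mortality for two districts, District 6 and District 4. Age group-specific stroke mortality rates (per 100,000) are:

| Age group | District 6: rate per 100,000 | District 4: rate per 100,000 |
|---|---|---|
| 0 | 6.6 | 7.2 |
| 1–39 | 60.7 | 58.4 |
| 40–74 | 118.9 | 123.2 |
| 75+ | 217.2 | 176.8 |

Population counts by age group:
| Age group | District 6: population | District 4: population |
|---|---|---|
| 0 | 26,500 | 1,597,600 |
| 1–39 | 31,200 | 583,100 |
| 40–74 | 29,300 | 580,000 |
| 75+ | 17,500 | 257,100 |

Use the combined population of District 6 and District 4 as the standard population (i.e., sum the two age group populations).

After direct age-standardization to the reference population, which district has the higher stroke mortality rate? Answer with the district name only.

Combined standard total = 3,122,300; weights = 0.5202, 0.1967, 0.1951, 0.0879.
District 6: 0.5202×6.6 + 0.1967×60.7 + 0.1951×118.9 + 0.0879×217.2 = 57.6805 per 100,000.
District 4: 0.5202×7.2 + 0.1967×58.4 + 0.1951×123.2 + 0.0879×176.8 = 54.8261 per 100,000.

District 6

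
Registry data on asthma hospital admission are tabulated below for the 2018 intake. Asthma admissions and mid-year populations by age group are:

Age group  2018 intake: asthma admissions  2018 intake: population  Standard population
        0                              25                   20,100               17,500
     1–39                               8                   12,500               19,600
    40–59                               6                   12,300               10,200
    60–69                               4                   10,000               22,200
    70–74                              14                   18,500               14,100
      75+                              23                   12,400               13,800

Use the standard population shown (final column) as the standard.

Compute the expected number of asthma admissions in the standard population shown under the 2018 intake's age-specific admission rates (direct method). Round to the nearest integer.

84

Age-specific rates per 10,000 for the 2018 intake: 12.44, 6.40, 4.88, 4.00, 7.57, 18.55.
Expected asthma admissions = Σ (standard pop × age-specific rate ÷ 10,000)
= 17,500×12.44/10,000 + 19,600×6.40/10,000 + 10,200×4.88/10,000 + 22,200×4.00/10,000 + 14,100×7.57/10,000 + 13,800×18.55/10,000
= 21.77 + 12.54 + 4.98 + 8.88 + 10.67 + 25.60 = 84.43.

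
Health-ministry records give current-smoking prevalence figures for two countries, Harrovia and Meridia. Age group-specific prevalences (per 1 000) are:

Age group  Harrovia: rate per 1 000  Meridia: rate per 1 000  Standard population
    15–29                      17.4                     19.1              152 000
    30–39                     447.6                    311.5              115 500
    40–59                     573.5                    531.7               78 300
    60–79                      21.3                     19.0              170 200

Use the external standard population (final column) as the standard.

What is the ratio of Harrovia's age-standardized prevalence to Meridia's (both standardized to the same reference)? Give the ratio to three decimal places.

Standard total = 516 000; weights = 0.2946, 0.2238, 0.1517, 0.3298.
Harrovia: 0.2946×17.4 + 0.2238×447.6 + 0.1517×573.5 + 0.3298×21.3 = 199.3661 per 1 000.
Meridia: 0.2946×19.1 + 0.2238×311.5 + 0.1517×531.7 + 0.3298×19.0 = 162.3011 per 1 000.
Ratio = 199.3661 ÷ 162.3011 = 1.22837.

1.228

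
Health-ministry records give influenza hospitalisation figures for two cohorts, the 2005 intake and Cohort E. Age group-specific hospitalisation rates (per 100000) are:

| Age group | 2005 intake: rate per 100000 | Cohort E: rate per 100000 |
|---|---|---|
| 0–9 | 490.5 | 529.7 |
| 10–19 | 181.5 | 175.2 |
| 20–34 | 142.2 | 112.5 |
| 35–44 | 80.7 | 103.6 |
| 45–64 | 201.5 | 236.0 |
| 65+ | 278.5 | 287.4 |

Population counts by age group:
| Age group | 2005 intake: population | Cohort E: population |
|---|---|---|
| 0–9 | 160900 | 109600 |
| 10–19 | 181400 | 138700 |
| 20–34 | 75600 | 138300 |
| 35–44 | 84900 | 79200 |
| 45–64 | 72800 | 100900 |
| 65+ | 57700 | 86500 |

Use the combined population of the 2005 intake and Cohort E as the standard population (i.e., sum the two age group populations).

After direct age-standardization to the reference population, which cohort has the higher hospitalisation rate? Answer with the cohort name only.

Cohort E

Combined standard total = 1286500; weights = 0.2103, 0.2488, 0.1663, 0.1276, 0.1350, 0.1121.
The 2005 intake: 0.2103×490.5 + 0.2488×181.5 + 0.1663×142.2 + 0.1276×80.7 + 0.1350×201.5 + 0.1121×278.5 = 240.6515 per 100000.
Cohort E: 0.2103×529.7 + 0.2488×175.2 + 0.1663×112.5 + 0.1276×103.6 + 0.1350×236.0 + 0.1121×287.4 = 250.9648 per 100000.
The crude rates (252.94 vs 236.97) would put the 2005 intake higher, but that reflects its age composition; once standardized to a common age structure, Cohort E has the higher underlying rate.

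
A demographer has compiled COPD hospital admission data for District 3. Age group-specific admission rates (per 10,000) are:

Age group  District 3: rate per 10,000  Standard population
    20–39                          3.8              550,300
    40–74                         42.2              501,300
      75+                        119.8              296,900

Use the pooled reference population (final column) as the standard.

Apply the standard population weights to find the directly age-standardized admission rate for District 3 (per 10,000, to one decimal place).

Standard total = 1,348,500; weights = 0.4081, 0.3717, 0.2202.
Standardized rate: 0.4081×3.8 + 0.3717×42.2 + 0.2202×119.8 = 43.6148 per 10,000.

43.6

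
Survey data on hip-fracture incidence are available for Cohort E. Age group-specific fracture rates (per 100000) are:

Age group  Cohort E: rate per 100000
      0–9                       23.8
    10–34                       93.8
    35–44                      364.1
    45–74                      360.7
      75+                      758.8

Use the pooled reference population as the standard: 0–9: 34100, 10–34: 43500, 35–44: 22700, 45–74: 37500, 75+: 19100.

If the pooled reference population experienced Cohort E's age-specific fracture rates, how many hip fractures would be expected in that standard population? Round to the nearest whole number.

Expected hip fractures = Σ (standard pop × age-specific rate ÷ 100000)
= 34100×23.8/100000 + 43500×93.8/100000 + 22700×364.1/100000 + 37500×360.7/100000 + 19100×758.8/100000
= 8.12 + 40.80 + 82.65 + 135.26 + 144.93 = 411.76.

412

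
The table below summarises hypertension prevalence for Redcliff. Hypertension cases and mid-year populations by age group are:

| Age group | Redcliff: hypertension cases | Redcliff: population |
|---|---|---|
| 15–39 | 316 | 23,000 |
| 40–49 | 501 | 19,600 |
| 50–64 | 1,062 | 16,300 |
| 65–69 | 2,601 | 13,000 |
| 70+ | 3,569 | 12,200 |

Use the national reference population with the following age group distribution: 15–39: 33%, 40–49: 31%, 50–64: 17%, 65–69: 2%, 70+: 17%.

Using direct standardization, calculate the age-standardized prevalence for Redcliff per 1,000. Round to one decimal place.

Age-specific rates per 1,000 for Redcliff: 13.739, 25.561, 65.153, 200.077, 292.541.
Standard weights: 0.33, 0.31, 0.17, 0.02, 0.17.
Standardized rate: 0.3300×13.739 + 0.3100×25.561 + 0.1700×65.153 + 0.0200×200.077 + 0.1700×292.541 = 77.2675 per 1,000.

77.3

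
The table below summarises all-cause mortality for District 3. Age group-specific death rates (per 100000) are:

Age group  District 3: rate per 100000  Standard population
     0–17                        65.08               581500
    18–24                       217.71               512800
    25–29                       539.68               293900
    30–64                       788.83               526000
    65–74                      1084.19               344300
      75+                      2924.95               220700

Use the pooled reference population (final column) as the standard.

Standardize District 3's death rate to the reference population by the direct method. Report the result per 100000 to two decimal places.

702.58

Standard total = 2479200; weights = 0.2346, 0.2068, 0.1185, 0.2122, 0.1389, 0.0890.
Standardized rate: 0.2346×65.08 + 0.2068×217.71 + 0.1185×539.68 + 0.2122×788.83 + 0.1389×1084.19 + 0.0890×2924.95 = 702.5836 per 100000.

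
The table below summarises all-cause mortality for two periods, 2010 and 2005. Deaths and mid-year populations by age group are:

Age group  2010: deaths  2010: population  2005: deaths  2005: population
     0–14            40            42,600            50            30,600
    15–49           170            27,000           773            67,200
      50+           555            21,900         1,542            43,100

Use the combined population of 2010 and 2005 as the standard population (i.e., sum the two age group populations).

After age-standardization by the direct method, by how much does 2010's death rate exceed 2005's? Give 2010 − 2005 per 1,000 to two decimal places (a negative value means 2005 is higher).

Age-specific rates per 1,000 for 2010: 0.939, 6.296, 25.342.
For 2005: 1.634, 11.503, 35.777.
Combined standard total = 232,400; weights = 0.3150, 0.4053, 0.2797.
2010: 0.3150×0.939 + 0.4053×6.296 + 0.2797×25.342 = 9.9359 per 1,000.
2005: 0.3150×1.634 + 0.4053×11.503 + 0.2797×35.777 = 15.1838 per 1,000.
Difference = 9.9359 − 15.1838 = -5.2479.

-5.25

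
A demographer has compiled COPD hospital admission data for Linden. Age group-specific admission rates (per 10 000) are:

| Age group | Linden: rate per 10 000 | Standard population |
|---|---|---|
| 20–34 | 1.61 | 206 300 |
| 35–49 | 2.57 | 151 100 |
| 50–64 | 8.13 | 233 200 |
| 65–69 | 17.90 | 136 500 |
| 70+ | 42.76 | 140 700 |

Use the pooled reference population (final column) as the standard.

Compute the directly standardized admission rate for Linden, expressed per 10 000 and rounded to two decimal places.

Standard total = 867 800; weights = 0.2377, 0.1741, 0.2687, 0.1573, 0.1621.
Standardized rate: 0.2377×1.61 + 0.1741×2.57 + 0.2687×8.13 + 0.1573×17.90 + 0.1621×42.76 = 12.7634 per 10 000.

12.76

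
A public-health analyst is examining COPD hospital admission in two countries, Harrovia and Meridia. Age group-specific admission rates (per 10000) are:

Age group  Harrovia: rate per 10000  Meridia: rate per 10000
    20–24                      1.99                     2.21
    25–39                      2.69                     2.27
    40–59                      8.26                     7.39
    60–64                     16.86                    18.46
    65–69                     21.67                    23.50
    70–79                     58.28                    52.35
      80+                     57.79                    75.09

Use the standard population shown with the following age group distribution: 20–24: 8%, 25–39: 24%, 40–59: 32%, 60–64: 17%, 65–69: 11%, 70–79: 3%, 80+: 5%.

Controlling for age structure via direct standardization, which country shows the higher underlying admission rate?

Standard weights: 0.08, 0.24, 0.32, 0.17, 0.11, 0.03, 0.05.
Harrovia: 0.0800×1.99 + 0.2400×2.69 + 0.3200×8.26 + 0.1700×16.86 + 0.1100×21.67 + 0.0300×58.28 + 0.0500×57.79 = 13.3358 per 10000.
Meridia: 0.0800×2.21 + 0.2400×2.27 + 0.3200×7.39 + 0.1700×18.46 + 0.1100×23.50 + 0.0300×52.35 + 0.0500×75.09 = 14.1346 per 10000.

Meridia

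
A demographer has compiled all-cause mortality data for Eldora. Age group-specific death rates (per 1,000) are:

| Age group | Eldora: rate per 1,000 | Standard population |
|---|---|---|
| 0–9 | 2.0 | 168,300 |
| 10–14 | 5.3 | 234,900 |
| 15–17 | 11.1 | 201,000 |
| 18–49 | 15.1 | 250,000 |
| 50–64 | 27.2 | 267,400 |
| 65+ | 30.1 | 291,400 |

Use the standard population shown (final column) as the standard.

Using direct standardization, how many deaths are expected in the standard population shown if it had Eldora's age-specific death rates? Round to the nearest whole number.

Expected deaths = Σ (standard pop × age-specific rate ÷ 1,000)
= 168,300×2.0/1,000 + 234,900×5.3/1,000 + 201,000×11.1/1,000 + 250,000×15.1/1,000 + 267,400×27.2/1,000 + 291,400×30.1/1,000
= 336.60 + 1244.97 + 2231.10 + 3775.00 + 7273.28 + 8771.14 = 23632.09.

23632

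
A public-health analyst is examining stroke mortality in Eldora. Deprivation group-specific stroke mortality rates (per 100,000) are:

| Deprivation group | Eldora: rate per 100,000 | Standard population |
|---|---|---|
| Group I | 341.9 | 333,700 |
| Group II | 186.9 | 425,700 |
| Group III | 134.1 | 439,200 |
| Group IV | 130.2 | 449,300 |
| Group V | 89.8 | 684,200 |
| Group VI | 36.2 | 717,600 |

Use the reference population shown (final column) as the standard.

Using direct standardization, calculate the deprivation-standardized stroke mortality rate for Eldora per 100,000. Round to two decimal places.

Standard total = 3,049,700; weights = 0.1094, 0.1396, 0.1440, 0.1473, 0.2243, 0.2353.
Standardized rate: 0.1094×341.9 + 0.1396×186.9 + 0.1440×134.1 + 0.1473×130.2 + 0.2243×89.8 + 0.2353×36.2 = 130.6585 per 100,000.

130.66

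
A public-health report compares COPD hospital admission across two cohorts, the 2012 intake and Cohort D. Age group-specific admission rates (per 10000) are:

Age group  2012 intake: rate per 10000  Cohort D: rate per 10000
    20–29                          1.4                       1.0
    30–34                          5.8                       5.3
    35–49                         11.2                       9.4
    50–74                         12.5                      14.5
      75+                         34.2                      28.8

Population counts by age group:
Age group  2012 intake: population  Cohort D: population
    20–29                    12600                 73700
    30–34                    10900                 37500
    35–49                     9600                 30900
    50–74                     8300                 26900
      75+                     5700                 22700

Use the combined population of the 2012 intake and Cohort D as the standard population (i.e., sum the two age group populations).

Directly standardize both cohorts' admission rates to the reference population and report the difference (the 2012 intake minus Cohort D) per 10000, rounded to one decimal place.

Combined standard total = 238800; weights = 0.3614, 0.2027, 0.1696, 0.1474, 0.1189.
The 2012 intake: 0.3614×1.4 + 0.2027×5.8 + 0.1696×11.2 + 0.1474×12.5 + 0.1189×34.2 = 9.4909 per 10000.
Cohort D: 0.3614×1.0 + 0.2027×5.3 + 0.1696×9.4 + 0.1474×14.5 + 0.1189×28.8 = 8.5923 per 10000.
Difference = 9.4909 − 8.5923 = 0.8986.

0.9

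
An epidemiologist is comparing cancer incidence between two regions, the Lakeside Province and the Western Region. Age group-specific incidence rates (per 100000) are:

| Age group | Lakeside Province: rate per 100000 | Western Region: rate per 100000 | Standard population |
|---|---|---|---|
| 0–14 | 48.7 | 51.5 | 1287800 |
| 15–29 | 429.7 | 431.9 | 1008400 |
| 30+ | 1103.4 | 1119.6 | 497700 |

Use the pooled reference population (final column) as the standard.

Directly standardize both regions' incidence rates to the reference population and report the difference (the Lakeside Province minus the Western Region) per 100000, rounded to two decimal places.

-4.97

Standard total = 2793900; weights = 0.4609, 0.3609, 0.1781.
The Lakeside Province: 0.4609×48.7 + 0.3609×429.7 + 0.1781×1103.4 = 374.0963 per 100000.
The Western Region: 0.4609×51.5 + 0.3609×431.9 + 0.1781×1119.6 = 379.0667 per 100000.
Difference = 374.0963 − 379.0667 = -4.9705.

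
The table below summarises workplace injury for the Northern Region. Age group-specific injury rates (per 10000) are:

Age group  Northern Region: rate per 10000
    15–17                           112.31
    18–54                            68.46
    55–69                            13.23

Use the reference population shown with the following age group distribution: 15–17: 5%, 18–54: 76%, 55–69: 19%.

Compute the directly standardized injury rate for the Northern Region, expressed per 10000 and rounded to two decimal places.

60.16

Standard weights: 0.05, 0.76, 0.19.
Standardized rate: 0.0500×112.31 + 0.7600×68.46 + 0.1900×13.23 = 60.1588 per 10000.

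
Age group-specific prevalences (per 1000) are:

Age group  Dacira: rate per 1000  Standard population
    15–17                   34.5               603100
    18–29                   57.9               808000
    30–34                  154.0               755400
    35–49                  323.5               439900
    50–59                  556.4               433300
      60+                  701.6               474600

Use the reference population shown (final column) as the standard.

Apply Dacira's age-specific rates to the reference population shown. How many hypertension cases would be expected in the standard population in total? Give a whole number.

900297

Expected hypertension cases = Σ (standard pop × age-specific rate ÷ 1000)
= 603100×34.5/1000 + 808000×57.9/1000 + 755400×154.0/1000 + 439900×323.5/1000 + 433300×556.4/1000 + 474600×701.6/1000
= 20806.95 + 46783.20 + 116331.60 + 142307.65 + 241088.12 + 332979.36 = 900296.88.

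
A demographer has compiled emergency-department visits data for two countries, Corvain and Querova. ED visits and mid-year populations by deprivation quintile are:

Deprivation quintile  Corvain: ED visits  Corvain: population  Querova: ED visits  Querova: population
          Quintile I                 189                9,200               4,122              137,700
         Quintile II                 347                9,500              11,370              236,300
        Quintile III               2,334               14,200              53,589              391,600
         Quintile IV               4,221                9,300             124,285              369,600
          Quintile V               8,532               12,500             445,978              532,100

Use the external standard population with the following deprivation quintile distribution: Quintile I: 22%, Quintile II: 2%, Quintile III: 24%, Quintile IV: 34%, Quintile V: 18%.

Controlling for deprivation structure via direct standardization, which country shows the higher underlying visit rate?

Deprivation-specific rates per 1,000 for Corvain: 20.543, 36.526, 164.366, 453.871, 682.560.
For Querova: 29.935, 48.117, 136.846, 336.269, 838.147.
Standard weights: 0.22, 0.02, 0.24, 0.34, 0.18.
Corvain: 0.2200×20.543 + 0.0200×36.526 + 0.2400×164.366 + 0.3400×453.871 + 0.1800×682.560 = 321.8749 per 1,000.
Querova: 0.2200×29.935 + 0.0200×48.117 + 0.2400×136.846 + 0.3400×336.269 + 0.1800×838.147 = 305.5890 per 1,000.
The crude rates (285.61 vs 383.46) would put Querova higher, but that reflects its deprivation composition; once standardized to a common deprivation structure, Corvain has the higher underlying rate.

Corvain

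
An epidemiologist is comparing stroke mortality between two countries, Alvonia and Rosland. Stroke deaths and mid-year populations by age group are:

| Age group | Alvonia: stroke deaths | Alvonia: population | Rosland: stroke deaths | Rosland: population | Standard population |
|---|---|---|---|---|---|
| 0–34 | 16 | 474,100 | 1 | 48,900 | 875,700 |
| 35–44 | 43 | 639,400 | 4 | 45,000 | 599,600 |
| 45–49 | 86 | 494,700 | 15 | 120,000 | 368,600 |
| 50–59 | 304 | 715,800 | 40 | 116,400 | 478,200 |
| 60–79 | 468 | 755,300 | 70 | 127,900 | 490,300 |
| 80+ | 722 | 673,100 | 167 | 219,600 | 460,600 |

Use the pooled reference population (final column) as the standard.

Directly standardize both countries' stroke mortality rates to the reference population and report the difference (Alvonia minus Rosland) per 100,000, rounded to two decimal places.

Age-specific rates per 100,000 for Alvonia: 3.37, 6.73, 17.38, 42.47, 61.96, 107.26.
For Rosland: 2.04, 8.89, 12.50, 34.36, 54.73, 76.05.
Standard total = 3,273,000; weights = 0.2676, 0.1832, 0.1126, 0.1461, 0.1498, 0.1407.
Alvonia: 0.2676×3.37 + 0.1832×6.73 + 0.1126×17.38 + 0.1461×42.47 + 0.1498×61.96 + 0.1407×107.26 = 34.6749 per 100,000.
Rosland: 0.2676×2.04 + 0.1832×8.89 + 0.1126×12.50 + 0.1461×34.36 + 0.1498×54.73 + 0.1407×76.05 = 27.5047 per 100,000.
Difference = 34.6749 − 27.5047 = 7.1702.

7.17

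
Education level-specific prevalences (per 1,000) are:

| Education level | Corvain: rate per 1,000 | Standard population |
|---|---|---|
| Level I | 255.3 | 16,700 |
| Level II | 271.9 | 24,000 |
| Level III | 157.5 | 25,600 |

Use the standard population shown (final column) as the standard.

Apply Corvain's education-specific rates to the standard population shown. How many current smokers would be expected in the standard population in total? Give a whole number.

14821

Expected current smokers = Σ (standard pop × education-specific rate ÷ 1,000)
= 16,700×255.3/1,000 + 24,000×271.9/1,000 + 25,600×157.5/1,000
= 4263.51 + 6525.60 + 4032.00 = 14821.11.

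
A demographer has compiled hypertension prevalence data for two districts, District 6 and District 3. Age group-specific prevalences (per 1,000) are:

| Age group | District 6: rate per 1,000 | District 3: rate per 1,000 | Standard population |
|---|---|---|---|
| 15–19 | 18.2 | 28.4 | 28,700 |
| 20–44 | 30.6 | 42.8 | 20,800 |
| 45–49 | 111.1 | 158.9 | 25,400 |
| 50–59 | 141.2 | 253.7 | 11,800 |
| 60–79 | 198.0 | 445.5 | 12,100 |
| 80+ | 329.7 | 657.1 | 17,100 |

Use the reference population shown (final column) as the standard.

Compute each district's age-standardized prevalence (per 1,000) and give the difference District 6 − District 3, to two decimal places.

-100.79

Standard total = 115,900; weights = 0.2476, 0.1795, 0.2192, 0.1018, 0.1044, 0.1475.
District 6: 0.2476×18.2 + 0.1795×30.6 + 0.2192×111.1 + 0.1018×141.2 + 0.1044×198.0 + 0.1475×329.7 = 118.0379 per 1,000.
District 3: 0.2476×28.4 + 0.1795×42.8 + 0.2192×158.9 + 0.1018×253.7 + 0.1044×445.5 + 0.1475×657.1 = 218.8266 per 1,000.
Difference = 118.0379 − 218.8266 = -100.7887.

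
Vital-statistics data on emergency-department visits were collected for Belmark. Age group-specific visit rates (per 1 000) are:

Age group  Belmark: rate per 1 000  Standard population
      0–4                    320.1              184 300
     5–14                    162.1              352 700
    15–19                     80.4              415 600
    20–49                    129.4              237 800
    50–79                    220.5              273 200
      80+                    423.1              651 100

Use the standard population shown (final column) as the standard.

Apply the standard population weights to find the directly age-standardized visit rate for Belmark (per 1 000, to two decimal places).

Standard total = 2 114 700; weights = 0.0872, 0.1668, 0.1965, 0.1125, 0.1292, 0.3079.
Standardized rate: 0.0872×320.1 + 0.1668×162.1 + 0.1965×80.4 + 0.1125×129.4 + 0.1292×220.5 + 0.3079×423.1 = 244.0411 per 1 000.

244.04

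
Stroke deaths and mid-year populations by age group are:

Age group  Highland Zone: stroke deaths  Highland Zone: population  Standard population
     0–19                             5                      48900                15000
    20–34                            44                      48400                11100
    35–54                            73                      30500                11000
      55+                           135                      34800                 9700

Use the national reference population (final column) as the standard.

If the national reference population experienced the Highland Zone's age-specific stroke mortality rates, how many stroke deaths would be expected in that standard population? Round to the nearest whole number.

Age-specific rates per 100000 for the Highland Zone: 10.22, 90.91, 239.34, 387.93.
Expected stroke deaths = Σ (standard pop × age-specific rate ÷ 100000)
= 15000×10.22/100000 + 11100×90.91/100000 + 11000×239.34/100000 + 9700×387.93/100000
= 1.53 + 10.09 + 26.33 + 37.63 = 75.58.

76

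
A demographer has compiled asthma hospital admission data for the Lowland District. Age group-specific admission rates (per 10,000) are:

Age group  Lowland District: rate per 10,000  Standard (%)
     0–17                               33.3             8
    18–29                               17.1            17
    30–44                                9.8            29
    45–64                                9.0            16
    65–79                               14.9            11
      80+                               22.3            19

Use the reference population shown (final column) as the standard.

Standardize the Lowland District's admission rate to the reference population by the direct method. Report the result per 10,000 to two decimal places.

Standard weights: 0.08, 0.17, 0.29, 0.16, 0.11, 0.19.
Standardized rate: 0.0800×33.3 + 0.1700×17.1 + 0.2900×9.8 + 0.1600×9.0 + 0.1100×14.9 + 0.1900×22.3 = 15.7290 per 10,000.

15.73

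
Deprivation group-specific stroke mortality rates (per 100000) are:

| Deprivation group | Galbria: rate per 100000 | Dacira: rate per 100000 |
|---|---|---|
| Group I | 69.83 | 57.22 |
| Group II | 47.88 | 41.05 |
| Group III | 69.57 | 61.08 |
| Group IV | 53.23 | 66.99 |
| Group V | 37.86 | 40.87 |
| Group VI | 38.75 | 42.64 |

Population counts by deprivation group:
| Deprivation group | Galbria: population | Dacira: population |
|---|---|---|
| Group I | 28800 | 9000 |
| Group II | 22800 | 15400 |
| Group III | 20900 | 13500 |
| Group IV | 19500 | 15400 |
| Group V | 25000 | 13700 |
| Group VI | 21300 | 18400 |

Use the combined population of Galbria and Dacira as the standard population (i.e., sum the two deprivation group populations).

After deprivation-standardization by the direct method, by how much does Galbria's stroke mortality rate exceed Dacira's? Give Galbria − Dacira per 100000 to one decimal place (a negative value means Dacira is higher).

Combined standard total = 223700; weights = 0.1690, 0.1708, 0.1538, 0.1560, 0.1730, 0.1775.
Galbria: 0.1690×69.83 + 0.1708×47.88 + 0.1538×69.57 + 0.1560×53.23 + 0.1730×37.86 + 0.1775×38.75 = 52.4054 per 100000.
Dacira: 0.1690×57.22 + 0.1708×41.05 + 0.1538×61.08 + 0.1560×66.99 + 0.1730×40.87 + 0.1775×42.64 = 51.1605 per 100000.
Difference = 52.4054 − 51.1605 = 1.2449.

1.2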